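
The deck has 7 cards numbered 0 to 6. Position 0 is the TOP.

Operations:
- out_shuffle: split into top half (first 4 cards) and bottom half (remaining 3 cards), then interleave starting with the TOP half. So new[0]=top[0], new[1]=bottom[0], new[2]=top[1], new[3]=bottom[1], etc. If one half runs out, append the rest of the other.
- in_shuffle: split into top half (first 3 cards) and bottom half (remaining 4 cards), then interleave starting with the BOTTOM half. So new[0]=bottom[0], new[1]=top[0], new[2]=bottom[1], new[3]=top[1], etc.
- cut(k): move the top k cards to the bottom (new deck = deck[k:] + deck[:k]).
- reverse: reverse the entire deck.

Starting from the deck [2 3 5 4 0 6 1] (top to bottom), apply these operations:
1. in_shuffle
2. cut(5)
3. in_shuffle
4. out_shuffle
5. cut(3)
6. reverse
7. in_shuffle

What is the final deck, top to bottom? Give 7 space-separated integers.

After op 1 (in_shuffle): [4 2 0 3 6 5 1]
After op 2 (cut(5)): [5 1 4 2 0 3 6]
After op 3 (in_shuffle): [2 5 0 1 3 4 6]
After op 4 (out_shuffle): [2 3 5 4 0 6 1]
After op 5 (cut(3)): [4 0 6 1 2 3 5]
After op 6 (reverse): [5 3 2 1 6 0 4]
After op 7 (in_shuffle): [1 5 6 3 0 2 4]

Answer: 1 5 6 3 0 2 4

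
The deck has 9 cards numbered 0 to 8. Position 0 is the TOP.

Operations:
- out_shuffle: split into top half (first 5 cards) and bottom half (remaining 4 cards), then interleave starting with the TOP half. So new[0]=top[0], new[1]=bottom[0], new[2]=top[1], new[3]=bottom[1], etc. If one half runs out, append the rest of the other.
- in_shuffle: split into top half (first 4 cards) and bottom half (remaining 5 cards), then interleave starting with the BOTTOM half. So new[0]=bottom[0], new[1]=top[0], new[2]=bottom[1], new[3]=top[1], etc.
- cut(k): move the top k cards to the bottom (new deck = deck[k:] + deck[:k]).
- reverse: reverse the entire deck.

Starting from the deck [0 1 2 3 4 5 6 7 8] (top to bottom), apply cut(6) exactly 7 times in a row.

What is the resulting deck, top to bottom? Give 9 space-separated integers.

After op 1 (cut(6)): [6 7 8 0 1 2 3 4 5]
After op 2 (cut(6)): [3 4 5 6 7 8 0 1 2]
After op 3 (cut(6)): [0 1 2 3 4 5 6 7 8]
After op 4 (cut(6)): [6 7 8 0 1 2 3 4 5]
After op 5 (cut(6)): [3 4 5 6 7 8 0 1 2]
After op 6 (cut(6)): [0 1 2 3 4 5 6 7 8]
After op 7 (cut(6)): [6 7 8 0 1 2 3 4 5]

Answer: 6 7 8 0 1 2 3 4 5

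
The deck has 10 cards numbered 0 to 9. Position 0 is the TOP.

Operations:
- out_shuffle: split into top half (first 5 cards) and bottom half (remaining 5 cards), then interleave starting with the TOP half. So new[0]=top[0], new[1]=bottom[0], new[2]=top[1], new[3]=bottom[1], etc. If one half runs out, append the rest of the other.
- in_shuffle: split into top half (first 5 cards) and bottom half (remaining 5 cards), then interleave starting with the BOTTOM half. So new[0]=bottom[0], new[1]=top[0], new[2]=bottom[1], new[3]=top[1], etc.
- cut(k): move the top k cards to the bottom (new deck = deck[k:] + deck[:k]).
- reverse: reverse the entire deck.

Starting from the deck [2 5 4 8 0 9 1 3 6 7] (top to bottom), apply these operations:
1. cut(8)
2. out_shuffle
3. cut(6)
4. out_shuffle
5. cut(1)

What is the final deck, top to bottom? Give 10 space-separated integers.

After op 1 (cut(8)): [6 7 2 5 4 8 0 9 1 3]
After op 2 (out_shuffle): [6 8 7 0 2 9 5 1 4 3]
After op 3 (cut(6)): [5 1 4 3 6 8 7 0 2 9]
After op 4 (out_shuffle): [5 8 1 7 4 0 3 2 6 9]
After op 5 (cut(1)): [8 1 7 4 0 3 2 6 9 5]

Answer: 8 1 7 4 0 3 2 6 9 5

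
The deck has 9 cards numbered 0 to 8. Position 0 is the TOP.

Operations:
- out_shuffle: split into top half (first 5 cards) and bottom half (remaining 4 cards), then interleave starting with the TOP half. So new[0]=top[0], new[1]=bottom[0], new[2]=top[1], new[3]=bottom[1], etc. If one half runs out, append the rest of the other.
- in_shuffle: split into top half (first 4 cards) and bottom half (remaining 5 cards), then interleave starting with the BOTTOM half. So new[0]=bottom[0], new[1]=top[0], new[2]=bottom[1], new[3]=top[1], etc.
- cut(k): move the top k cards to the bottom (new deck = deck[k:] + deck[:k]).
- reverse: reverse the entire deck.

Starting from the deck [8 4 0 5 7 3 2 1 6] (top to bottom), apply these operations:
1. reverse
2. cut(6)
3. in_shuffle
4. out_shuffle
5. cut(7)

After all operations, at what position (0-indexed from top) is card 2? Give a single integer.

After op 1 (reverse): [6 1 2 3 7 5 0 4 8]
After op 2 (cut(6)): [0 4 8 6 1 2 3 7 5]
After op 3 (in_shuffle): [1 0 2 4 3 8 7 6 5]
After op 4 (out_shuffle): [1 8 0 7 2 6 4 5 3]
After op 5 (cut(7)): [5 3 1 8 0 7 2 6 4]
Card 2 is at position 6.

Answer: 6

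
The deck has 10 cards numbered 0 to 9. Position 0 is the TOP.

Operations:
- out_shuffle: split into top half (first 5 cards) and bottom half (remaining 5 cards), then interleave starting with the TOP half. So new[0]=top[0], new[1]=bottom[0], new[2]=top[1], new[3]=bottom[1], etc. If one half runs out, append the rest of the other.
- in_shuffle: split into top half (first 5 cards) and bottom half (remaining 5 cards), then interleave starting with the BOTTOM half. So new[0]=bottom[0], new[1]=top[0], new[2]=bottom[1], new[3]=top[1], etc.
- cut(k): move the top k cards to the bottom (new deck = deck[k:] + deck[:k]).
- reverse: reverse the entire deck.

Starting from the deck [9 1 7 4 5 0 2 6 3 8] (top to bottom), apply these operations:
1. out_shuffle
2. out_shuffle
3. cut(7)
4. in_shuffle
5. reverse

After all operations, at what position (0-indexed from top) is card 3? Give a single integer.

Answer: 3

Derivation:
After op 1 (out_shuffle): [9 0 1 2 7 6 4 3 5 8]
After op 2 (out_shuffle): [9 6 0 4 1 3 2 5 7 8]
After op 3 (cut(7)): [5 7 8 9 6 0 4 1 3 2]
After op 4 (in_shuffle): [0 5 4 7 1 8 3 9 2 6]
After op 5 (reverse): [6 2 9 3 8 1 7 4 5 0]
Card 3 is at position 3.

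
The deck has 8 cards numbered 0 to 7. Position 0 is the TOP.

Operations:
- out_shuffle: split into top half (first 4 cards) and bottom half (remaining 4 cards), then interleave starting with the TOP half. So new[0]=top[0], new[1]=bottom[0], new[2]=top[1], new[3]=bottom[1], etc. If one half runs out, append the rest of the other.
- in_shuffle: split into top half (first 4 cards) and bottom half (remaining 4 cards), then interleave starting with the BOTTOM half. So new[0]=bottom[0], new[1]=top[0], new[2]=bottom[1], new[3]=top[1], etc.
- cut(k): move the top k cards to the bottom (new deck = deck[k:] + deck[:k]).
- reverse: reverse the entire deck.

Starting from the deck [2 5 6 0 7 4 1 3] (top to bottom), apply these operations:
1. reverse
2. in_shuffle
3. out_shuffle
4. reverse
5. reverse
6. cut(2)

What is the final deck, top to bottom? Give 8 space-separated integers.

After op 1 (reverse): [3 1 4 7 0 6 5 2]
After op 2 (in_shuffle): [0 3 6 1 5 4 2 7]
After op 3 (out_shuffle): [0 5 3 4 6 2 1 7]
After op 4 (reverse): [7 1 2 6 4 3 5 0]
After op 5 (reverse): [0 5 3 4 6 2 1 7]
After op 6 (cut(2)): [3 4 6 2 1 7 0 5]

Answer: 3 4 6 2 1 7 0 5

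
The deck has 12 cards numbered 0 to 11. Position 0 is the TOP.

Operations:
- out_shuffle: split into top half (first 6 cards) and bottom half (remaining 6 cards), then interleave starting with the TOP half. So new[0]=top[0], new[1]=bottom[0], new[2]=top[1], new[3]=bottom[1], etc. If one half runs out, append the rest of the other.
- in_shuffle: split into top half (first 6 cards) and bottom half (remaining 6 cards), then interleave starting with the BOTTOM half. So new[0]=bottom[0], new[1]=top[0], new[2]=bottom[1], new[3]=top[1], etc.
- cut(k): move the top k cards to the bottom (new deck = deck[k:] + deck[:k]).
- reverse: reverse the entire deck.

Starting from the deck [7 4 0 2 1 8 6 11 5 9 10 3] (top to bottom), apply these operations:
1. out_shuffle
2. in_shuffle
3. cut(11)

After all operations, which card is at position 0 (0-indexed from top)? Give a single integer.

Answer: 5

Derivation:
After op 1 (out_shuffle): [7 6 4 11 0 5 2 9 1 10 8 3]
After op 2 (in_shuffle): [2 7 9 6 1 4 10 11 8 0 3 5]
After op 3 (cut(11)): [5 2 7 9 6 1 4 10 11 8 0 3]
Position 0: card 5.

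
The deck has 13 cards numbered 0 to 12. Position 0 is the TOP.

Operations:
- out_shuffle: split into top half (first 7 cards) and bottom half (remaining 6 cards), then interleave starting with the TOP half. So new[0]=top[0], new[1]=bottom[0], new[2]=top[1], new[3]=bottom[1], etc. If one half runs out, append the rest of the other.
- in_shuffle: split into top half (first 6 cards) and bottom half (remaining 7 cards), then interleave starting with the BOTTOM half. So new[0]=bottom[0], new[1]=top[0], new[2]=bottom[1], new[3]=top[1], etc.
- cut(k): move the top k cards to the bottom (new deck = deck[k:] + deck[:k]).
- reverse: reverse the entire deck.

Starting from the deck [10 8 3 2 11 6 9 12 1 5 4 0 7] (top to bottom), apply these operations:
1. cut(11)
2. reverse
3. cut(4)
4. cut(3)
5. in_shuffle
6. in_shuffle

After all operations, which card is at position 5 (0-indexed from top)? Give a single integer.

After op 1 (cut(11)): [0 7 10 8 3 2 11 6 9 12 1 5 4]
After op 2 (reverse): [4 5 1 12 9 6 11 2 3 8 10 7 0]
After op 3 (cut(4)): [9 6 11 2 3 8 10 7 0 4 5 1 12]
After op 4 (cut(3)): [2 3 8 10 7 0 4 5 1 12 9 6 11]
After op 5 (in_shuffle): [4 2 5 3 1 8 12 10 9 7 6 0 11]
After op 6 (in_shuffle): [12 4 10 2 9 5 7 3 6 1 0 8 11]
Position 5: card 5.

Answer: 5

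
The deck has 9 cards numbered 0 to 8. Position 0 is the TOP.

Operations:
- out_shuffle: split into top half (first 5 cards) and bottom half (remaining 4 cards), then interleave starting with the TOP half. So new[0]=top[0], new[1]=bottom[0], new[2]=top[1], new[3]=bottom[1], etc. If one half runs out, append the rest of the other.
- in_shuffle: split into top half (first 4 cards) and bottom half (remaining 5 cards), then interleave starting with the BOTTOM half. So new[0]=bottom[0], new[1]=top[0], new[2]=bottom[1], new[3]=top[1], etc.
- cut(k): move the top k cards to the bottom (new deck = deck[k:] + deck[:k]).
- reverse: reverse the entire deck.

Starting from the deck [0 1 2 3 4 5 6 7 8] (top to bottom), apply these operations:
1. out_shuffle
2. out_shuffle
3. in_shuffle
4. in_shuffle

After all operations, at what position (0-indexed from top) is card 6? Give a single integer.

After op 1 (out_shuffle): [0 5 1 6 2 7 3 8 4]
After op 2 (out_shuffle): [0 7 5 3 1 8 6 4 2]
After op 3 (in_shuffle): [1 0 8 7 6 5 4 3 2]
After op 4 (in_shuffle): [6 1 5 0 4 8 3 7 2]
Card 6 is at position 0.

Answer: 0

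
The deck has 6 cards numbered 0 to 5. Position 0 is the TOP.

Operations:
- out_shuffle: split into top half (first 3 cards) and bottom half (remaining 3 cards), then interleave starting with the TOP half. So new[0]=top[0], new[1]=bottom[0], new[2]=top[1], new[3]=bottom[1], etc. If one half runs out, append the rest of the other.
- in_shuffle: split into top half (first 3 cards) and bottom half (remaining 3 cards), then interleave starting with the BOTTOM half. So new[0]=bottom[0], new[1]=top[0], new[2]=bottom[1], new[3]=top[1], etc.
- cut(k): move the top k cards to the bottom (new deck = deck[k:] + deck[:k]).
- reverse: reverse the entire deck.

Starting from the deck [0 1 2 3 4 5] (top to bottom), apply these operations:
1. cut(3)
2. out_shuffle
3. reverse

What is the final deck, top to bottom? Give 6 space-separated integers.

After op 1 (cut(3)): [3 4 5 0 1 2]
After op 2 (out_shuffle): [3 0 4 1 5 2]
After op 3 (reverse): [2 5 1 4 0 3]

Answer: 2 5 1 4 0 3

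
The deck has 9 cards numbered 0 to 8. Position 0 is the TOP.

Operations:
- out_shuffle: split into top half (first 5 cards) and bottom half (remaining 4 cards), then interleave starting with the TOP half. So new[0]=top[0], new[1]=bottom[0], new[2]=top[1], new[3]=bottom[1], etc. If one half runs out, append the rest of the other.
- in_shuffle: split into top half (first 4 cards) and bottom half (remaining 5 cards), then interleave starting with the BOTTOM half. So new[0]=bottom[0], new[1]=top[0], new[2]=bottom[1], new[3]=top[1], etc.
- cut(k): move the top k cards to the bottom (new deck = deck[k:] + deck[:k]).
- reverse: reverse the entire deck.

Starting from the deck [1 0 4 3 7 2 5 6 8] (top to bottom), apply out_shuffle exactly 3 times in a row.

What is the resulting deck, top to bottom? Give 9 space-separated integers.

After op 1 (out_shuffle): [1 2 0 5 4 6 3 8 7]
After op 2 (out_shuffle): [1 6 2 3 0 8 5 7 4]
After op 3 (out_shuffle): [1 8 6 5 2 7 3 4 0]

Answer: 1 8 6 5 2 7 3 4 0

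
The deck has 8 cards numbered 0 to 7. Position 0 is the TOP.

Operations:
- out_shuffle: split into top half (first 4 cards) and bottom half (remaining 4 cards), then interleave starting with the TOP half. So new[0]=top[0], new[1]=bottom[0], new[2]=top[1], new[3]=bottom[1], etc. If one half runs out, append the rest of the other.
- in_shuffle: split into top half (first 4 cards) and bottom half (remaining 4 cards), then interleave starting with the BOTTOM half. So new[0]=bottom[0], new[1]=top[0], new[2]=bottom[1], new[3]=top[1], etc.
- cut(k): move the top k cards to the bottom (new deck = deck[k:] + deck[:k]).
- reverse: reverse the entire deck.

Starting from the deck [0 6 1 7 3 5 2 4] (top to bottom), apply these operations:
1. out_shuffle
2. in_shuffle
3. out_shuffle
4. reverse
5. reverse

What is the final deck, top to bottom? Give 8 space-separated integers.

Answer: 1 7 0 6 2 4 3 5

Derivation:
After op 1 (out_shuffle): [0 3 6 5 1 2 7 4]
After op 2 (in_shuffle): [1 0 2 3 7 6 4 5]
After op 3 (out_shuffle): [1 7 0 6 2 4 3 5]
After op 4 (reverse): [5 3 4 2 6 0 7 1]
After op 5 (reverse): [1 7 0 6 2 4 3 5]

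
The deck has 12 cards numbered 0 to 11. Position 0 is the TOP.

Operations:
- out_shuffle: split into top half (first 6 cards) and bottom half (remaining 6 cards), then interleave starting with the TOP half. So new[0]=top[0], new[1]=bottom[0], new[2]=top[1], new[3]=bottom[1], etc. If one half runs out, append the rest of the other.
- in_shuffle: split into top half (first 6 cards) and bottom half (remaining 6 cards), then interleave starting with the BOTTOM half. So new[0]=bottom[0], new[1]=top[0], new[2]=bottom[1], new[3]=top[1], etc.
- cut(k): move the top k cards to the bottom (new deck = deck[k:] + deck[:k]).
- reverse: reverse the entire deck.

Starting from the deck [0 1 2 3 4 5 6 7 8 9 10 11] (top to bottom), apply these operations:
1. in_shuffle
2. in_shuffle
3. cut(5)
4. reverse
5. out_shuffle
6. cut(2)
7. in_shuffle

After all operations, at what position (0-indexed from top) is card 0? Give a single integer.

Answer: 1

Derivation:
After op 1 (in_shuffle): [6 0 7 1 8 2 9 3 10 4 11 5]
After op 2 (in_shuffle): [9 6 3 0 10 7 4 1 11 8 5 2]
After op 3 (cut(5)): [7 4 1 11 8 5 2 9 6 3 0 10]
After op 4 (reverse): [10 0 3 6 9 2 5 8 11 1 4 7]
After op 5 (out_shuffle): [10 5 0 8 3 11 6 1 9 4 2 7]
After op 6 (cut(2)): [0 8 3 11 6 1 9 4 2 7 10 5]
After op 7 (in_shuffle): [9 0 4 8 2 3 7 11 10 6 5 1]
Card 0 is at position 1.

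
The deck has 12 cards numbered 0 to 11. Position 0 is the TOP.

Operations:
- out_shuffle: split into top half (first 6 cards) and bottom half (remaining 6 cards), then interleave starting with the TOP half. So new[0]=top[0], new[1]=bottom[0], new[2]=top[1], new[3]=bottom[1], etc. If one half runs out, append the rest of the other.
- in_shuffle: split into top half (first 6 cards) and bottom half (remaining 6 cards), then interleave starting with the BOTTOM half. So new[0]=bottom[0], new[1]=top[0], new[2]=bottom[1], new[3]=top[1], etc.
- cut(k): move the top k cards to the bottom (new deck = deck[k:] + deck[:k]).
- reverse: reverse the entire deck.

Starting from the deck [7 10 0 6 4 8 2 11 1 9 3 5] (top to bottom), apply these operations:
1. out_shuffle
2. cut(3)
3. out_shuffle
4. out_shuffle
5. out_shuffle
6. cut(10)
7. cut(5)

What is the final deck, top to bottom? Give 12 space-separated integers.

Answer: 2 3 1 7 4 0 5 9 10 11 8 6

Derivation:
After op 1 (out_shuffle): [7 2 10 11 0 1 6 9 4 3 8 5]
After op 2 (cut(3)): [11 0 1 6 9 4 3 8 5 7 2 10]
After op 3 (out_shuffle): [11 3 0 8 1 5 6 7 9 2 4 10]
After op 4 (out_shuffle): [11 6 3 7 0 9 8 2 1 4 5 10]
After op 5 (out_shuffle): [11 8 6 2 3 1 7 4 0 5 9 10]
After op 6 (cut(10)): [9 10 11 8 6 2 3 1 7 4 0 5]
After op 7 (cut(5)): [2 3 1 7 4 0 5 9 10 11 8 6]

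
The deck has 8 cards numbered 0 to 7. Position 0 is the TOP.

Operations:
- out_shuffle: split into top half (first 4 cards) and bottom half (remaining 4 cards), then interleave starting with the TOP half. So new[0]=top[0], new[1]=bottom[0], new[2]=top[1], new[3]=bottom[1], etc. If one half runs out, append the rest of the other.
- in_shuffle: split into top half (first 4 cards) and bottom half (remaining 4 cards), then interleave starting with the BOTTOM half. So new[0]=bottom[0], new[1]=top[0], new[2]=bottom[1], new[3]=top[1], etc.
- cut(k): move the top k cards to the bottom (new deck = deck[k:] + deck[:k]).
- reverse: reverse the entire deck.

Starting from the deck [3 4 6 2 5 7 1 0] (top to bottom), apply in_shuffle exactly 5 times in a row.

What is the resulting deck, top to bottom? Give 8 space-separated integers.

Answer: 4 2 7 0 3 6 5 1

Derivation:
After op 1 (in_shuffle): [5 3 7 4 1 6 0 2]
After op 2 (in_shuffle): [1 5 6 3 0 7 2 4]
After op 3 (in_shuffle): [0 1 7 5 2 6 4 3]
After op 4 (in_shuffle): [2 0 6 1 4 7 3 5]
After op 5 (in_shuffle): [4 2 7 0 3 6 5 1]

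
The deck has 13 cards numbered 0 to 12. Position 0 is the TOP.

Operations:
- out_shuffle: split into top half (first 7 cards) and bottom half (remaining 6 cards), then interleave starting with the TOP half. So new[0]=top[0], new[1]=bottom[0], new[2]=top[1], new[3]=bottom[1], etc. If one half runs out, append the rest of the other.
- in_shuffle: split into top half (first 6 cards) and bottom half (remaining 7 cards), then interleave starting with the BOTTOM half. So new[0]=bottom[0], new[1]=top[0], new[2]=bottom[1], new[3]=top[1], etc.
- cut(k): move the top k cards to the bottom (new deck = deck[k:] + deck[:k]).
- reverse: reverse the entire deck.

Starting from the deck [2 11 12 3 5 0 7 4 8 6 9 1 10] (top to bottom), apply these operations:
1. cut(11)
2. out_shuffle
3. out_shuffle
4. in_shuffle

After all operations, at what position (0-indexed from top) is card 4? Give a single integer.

After op 1 (cut(11)): [1 10 2 11 12 3 5 0 7 4 8 6 9]
After op 2 (out_shuffle): [1 0 10 7 2 4 11 8 12 6 3 9 5]
After op 3 (out_shuffle): [1 8 0 12 10 6 7 3 2 9 4 5 11]
After op 4 (in_shuffle): [7 1 3 8 2 0 9 12 4 10 5 6 11]
Card 4 is at position 8.

Answer: 8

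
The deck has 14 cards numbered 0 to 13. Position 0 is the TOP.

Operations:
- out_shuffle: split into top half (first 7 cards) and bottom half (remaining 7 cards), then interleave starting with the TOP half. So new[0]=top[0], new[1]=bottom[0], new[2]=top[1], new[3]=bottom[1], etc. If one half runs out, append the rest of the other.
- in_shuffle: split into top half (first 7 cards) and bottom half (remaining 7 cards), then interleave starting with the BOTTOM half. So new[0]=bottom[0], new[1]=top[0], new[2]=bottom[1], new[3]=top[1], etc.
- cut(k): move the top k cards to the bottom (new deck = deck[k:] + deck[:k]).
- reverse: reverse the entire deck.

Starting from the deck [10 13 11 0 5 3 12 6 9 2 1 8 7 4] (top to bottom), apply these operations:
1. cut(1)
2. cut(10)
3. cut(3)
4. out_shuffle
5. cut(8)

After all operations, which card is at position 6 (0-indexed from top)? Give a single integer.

Answer: 10

Derivation:
After op 1 (cut(1)): [13 11 0 5 3 12 6 9 2 1 8 7 4 10]
After op 2 (cut(10)): [8 7 4 10 13 11 0 5 3 12 6 9 2 1]
After op 3 (cut(3)): [10 13 11 0 5 3 12 6 9 2 1 8 7 4]
After op 4 (out_shuffle): [10 6 13 9 11 2 0 1 5 8 3 7 12 4]
After op 5 (cut(8)): [5 8 3 7 12 4 10 6 13 9 11 2 0 1]
Position 6: card 10.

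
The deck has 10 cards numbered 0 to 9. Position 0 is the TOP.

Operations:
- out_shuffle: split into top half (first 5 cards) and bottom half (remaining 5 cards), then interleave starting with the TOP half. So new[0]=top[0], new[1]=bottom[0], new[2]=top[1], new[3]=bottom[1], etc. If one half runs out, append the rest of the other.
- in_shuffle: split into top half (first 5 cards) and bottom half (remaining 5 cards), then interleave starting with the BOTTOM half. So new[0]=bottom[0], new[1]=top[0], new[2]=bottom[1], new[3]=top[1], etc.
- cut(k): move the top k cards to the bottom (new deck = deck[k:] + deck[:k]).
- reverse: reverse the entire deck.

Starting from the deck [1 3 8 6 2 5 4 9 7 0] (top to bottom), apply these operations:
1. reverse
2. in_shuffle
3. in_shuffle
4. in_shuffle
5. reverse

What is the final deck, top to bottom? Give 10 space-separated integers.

Answer: 4 8 0 5 3 7 2 1 9 6

Derivation:
After op 1 (reverse): [0 7 9 4 5 2 6 8 3 1]
After op 2 (in_shuffle): [2 0 6 7 8 9 3 4 1 5]
After op 3 (in_shuffle): [9 2 3 0 4 6 1 7 5 8]
After op 4 (in_shuffle): [6 9 1 2 7 3 5 0 8 4]
After op 5 (reverse): [4 8 0 5 3 7 2 1 9 6]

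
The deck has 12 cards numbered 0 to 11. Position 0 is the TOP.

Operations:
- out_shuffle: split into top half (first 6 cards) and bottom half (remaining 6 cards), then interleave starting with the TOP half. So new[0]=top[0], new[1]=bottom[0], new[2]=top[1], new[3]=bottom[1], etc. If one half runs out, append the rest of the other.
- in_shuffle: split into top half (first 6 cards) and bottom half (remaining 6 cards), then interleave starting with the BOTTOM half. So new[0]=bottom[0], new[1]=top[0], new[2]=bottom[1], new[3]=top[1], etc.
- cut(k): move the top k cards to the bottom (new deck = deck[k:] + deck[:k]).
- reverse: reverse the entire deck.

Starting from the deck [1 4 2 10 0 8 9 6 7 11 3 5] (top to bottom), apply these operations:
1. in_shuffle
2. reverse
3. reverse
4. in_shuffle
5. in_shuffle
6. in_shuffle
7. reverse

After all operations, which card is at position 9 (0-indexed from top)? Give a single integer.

After op 1 (in_shuffle): [9 1 6 4 7 2 11 10 3 0 5 8]
After op 2 (reverse): [8 5 0 3 10 11 2 7 4 6 1 9]
After op 3 (reverse): [9 1 6 4 7 2 11 10 3 0 5 8]
After op 4 (in_shuffle): [11 9 10 1 3 6 0 4 5 7 8 2]
After op 5 (in_shuffle): [0 11 4 9 5 10 7 1 8 3 2 6]
After op 6 (in_shuffle): [7 0 1 11 8 4 3 9 2 5 6 10]
After op 7 (reverse): [10 6 5 2 9 3 4 8 11 1 0 7]
Position 9: card 1.

Answer: 1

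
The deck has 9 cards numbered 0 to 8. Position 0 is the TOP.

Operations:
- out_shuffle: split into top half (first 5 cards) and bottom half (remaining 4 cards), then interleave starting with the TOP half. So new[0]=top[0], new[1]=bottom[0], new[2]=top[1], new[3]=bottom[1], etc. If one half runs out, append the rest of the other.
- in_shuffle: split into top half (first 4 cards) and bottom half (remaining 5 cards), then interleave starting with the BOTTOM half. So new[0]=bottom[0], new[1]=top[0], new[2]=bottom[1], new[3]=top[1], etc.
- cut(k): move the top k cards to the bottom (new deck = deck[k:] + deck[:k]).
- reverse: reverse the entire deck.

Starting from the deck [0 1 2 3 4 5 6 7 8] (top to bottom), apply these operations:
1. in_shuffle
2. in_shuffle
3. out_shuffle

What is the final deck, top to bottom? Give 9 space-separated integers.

After op 1 (in_shuffle): [4 0 5 1 6 2 7 3 8]
After op 2 (in_shuffle): [6 4 2 0 7 5 3 1 8]
After op 3 (out_shuffle): [6 5 4 3 2 1 0 8 7]

Answer: 6 5 4 3 2 1 0 8 7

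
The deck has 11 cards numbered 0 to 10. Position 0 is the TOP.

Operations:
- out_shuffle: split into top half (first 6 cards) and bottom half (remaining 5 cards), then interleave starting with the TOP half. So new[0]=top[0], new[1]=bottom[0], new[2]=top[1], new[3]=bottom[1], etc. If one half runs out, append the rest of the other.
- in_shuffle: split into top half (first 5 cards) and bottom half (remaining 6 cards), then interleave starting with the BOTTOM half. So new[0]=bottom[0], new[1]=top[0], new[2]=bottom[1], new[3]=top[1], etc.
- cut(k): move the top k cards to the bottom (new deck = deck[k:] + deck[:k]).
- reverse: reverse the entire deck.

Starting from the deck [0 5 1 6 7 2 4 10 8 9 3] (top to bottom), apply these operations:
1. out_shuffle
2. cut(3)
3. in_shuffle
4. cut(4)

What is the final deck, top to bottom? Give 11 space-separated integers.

After op 1 (out_shuffle): [0 4 5 10 1 8 6 9 7 3 2]
After op 2 (cut(3)): [10 1 8 6 9 7 3 2 0 4 5]
After op 3 (in_shuffle): [7 10 3 1 2 8 0 6 4 9 5]
After op 4 (cut(4)): [2 8 0 6 4 9 5 7 10 3 1]

Answer: 2 8 0 6 4 9 5 7 10 3 1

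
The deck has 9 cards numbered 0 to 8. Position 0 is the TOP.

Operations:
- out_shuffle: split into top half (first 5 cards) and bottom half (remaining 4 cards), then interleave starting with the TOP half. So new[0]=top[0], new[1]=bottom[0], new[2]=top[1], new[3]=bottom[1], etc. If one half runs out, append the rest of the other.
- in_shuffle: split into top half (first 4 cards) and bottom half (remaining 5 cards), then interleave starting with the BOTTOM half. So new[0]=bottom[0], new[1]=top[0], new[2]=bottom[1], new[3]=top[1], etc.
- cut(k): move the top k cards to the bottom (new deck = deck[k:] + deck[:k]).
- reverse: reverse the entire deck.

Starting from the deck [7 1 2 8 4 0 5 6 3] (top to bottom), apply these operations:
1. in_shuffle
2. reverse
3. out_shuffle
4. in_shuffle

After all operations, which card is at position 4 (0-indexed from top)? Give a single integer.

Answer: 2

Derivation:
After op 1 (in_shuffle): [4 7 0 1 5 2 6 8 3]
After op 2 (reverse): [3 8 6 2 5 1 0 7 4]
After op 3 (out_shuffle): [3 1 8 0 6 7 2 4 5]
After op 4 (in_shuffle): [6 3 7 1 2 8 4 0 5]
Position 4: card 2.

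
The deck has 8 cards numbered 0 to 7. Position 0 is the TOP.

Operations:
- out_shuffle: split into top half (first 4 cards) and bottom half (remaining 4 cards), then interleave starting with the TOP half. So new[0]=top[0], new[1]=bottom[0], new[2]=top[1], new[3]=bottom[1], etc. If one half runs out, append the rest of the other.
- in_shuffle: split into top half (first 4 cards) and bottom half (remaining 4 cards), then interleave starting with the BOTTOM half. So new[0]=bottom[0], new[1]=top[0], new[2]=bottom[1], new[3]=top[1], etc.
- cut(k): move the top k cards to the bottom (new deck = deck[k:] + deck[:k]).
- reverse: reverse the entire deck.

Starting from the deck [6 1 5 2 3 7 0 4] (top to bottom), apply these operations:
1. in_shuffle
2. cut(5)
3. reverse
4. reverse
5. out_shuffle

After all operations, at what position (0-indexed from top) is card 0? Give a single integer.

After op 1 (in_shuffle): [3 6 7 1 0 5 4 2]
After op 2 (cut(5)): [5 4 2 3 6 7 1 0]
After op 3 (reverse): [0 1 7 6 3 2 4 5]
After op 4 (reverse): [5 4 2 3 6 7 1 0]
After op 5 (out_shuffle): [5 6 4 7 2 1 3 0]
Card 0 is at position 7.

Answer: 7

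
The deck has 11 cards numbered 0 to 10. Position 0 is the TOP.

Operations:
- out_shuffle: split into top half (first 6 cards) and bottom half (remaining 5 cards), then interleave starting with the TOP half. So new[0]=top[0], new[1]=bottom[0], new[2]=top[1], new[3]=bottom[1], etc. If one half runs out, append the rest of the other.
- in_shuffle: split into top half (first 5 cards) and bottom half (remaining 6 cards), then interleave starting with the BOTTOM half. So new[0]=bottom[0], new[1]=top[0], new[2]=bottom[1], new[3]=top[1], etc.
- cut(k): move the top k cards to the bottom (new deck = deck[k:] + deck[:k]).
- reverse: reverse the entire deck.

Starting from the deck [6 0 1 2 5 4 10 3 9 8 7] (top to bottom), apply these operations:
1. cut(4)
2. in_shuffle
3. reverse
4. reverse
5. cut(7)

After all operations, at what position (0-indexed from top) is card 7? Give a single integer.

Answer: 6

Derivation:
After op 1 (cut(4)): [5 4 10 3 9 8 7 6 0 1 2]
After op 2 (in_shuffle): [8 5 7 4 6 10 0 3 1 9 2]
After op 3 (reverse): [2 9 1 3 0 10 6 4 7 5 8]
After op 4 (reverse): [8 5 7 4 6 10 0 3 1 9 2]
After op 5 (cut(7)): [3 1 9 2 8 5 7 4 6 10 0]
Card 7 is at position 6.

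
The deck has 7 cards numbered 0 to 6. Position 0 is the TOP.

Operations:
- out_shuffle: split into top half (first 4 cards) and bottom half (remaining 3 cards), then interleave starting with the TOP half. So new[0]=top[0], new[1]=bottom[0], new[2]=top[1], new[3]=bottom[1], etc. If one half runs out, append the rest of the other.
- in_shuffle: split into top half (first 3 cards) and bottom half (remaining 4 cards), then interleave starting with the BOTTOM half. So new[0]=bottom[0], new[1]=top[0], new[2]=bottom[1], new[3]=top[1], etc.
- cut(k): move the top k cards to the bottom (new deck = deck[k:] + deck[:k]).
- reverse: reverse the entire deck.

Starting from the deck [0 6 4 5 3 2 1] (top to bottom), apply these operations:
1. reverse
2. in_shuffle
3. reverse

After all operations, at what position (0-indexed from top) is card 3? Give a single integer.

Answer: 1

Derivation:
After op 1 (reverse): [1 2 3 5 4 6 0]
After op 2 (in_shuffle): [5 1 4 2 6 3 0]
After op 3 (reverse): [0 3 6 2 4 1 5]
Card 3 is at position 1.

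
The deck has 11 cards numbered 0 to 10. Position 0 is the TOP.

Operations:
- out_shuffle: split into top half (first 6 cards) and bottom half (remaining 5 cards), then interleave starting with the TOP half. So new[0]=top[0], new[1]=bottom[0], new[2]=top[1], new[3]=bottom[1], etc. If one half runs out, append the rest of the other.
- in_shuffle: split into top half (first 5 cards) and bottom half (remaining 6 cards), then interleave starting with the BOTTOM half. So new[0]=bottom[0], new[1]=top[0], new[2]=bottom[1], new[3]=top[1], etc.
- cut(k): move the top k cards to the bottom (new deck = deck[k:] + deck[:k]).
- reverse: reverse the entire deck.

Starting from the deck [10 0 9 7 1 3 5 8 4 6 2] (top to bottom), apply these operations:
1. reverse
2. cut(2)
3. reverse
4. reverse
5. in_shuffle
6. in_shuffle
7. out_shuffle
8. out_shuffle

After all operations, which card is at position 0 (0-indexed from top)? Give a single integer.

Answer: 5

Derivation:
After op 1 (reverse): [2 6 4 8 5 3 1 7 9 0 10]
After op 2 (cut(2)): [4 8 5 3 1 7 9 0 10 2 6]
After op 3 (reverse): [6 2 10 0 9 7 1 3 5 8 4]
After op 4 (reverse): [4 8 5 3 1 7 9 0 10 2 6]
After op 5 (in_shuffle): [7 4 9 8 0 5 10 3 2 1 6]
After op 6 (in_shuffle): [5 7 10 4 3 9 2 8 1 0 6]
After op 7 (out_shuffle): [5 2 7 8 10 1 4 0 3 6 9]
After op 8 (out_shuffle): [5 4 2 0 7 3 8 6 10 9 1]
Position 0: card 5.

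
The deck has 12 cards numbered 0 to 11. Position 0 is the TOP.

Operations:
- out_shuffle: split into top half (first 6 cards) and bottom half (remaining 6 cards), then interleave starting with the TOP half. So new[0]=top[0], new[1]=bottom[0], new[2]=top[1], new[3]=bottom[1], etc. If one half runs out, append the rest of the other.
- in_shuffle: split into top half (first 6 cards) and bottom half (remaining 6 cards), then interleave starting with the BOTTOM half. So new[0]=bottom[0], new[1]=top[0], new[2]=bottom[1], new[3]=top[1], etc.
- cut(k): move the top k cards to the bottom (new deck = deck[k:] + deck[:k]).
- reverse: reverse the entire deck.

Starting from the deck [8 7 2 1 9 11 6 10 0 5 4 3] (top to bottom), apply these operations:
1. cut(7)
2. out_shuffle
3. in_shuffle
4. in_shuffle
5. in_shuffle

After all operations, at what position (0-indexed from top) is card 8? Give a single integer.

After op 1 (cut(7)): [10 0 5 4 3 8 7 2 1 9 11 6]
After op 2 (out_shuffle): [10 7 0 2 5 1 4 9 3 11 8 6]
After op 3 (in_shuffle): [4 10 9 7 3 0 11 2 8 5 6 1]
After op 4 (in_shuffle): [11 4 2 10 8 9 5 7 6 3 1 0]
After op 5 (in_shuffle): [5 11 7 4 6 2 3 10 1 8 0 9]
Card 8 is at position 9.

Answer: 9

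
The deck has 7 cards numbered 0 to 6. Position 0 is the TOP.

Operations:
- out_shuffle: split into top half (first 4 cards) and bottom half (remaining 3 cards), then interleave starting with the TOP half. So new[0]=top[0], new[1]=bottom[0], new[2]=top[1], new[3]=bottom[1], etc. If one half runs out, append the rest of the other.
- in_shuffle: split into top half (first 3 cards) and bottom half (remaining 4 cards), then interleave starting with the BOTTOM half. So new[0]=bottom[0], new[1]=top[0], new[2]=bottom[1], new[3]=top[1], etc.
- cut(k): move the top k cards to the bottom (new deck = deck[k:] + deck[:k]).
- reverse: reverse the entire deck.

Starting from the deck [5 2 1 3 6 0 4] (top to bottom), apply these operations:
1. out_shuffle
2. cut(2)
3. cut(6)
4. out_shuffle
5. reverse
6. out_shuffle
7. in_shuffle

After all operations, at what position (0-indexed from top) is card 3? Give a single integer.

Answer: 6

Derivation:
After op 1 (out_shuffle): [5 6 2 0 1 4 3]
After op 2 (cut(2)): [2 0 1 4 3 5 6]
After op 3 (cut(6)): [6 2 0 1 4 3 5]
After op 4 (out_shuffle): [6 4 2 3 0 5 1]
After op 5 (reverse): [1 5 0 3 2 4 6]
After op 6 (out_shuffle): [1 2 5 4 0 6 3]
After op 7 (in_shuffle): [4 1 0 2 6 5 3]
Card 3 is at position 6.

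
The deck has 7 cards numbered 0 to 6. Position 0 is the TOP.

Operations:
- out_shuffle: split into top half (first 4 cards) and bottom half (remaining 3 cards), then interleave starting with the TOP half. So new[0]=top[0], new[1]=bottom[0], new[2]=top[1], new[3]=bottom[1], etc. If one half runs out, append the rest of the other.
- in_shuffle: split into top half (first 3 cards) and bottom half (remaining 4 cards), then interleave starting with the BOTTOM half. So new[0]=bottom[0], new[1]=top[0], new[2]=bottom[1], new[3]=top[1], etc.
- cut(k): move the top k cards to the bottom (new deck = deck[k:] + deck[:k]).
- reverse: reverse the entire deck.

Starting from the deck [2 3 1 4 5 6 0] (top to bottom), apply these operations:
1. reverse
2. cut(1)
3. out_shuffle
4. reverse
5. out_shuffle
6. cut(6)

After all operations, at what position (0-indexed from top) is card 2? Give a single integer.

Answer: 0

Derivation:
After op 1 (reverse): [0 6 5 4 1 3 2]
After op 2 (cut(1)): [6 5 4 1 3 2 0]
After op 3 (out_shuffle): [6 3 5 2 4 0 1]
After op 4 (reverse): [1 0 4 2 5 3 6]
After op 5 (out_shuffle): [1 5 0 3 4 6 2]
After op 6 (cut(6)): [2 1 5 0 3 4 6]
Card 2 is at position 0.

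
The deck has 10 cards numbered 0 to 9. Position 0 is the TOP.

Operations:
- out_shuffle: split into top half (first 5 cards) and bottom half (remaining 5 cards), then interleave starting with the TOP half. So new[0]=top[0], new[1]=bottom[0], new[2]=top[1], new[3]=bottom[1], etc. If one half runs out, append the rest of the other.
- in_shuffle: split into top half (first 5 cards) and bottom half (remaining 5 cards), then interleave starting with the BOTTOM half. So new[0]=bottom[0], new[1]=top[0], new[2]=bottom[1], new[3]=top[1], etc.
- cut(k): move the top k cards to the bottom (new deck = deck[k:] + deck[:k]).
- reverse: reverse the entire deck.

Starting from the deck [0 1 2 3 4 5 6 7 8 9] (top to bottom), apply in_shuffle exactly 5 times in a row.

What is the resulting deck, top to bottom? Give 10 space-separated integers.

After op 1 (in_shuffle): [5 0 6 1 7 2 8 3 9 4]
After op 2 (in_shuffle): [2 5 8 0 3 6 9 1 4 7]
After op 3 (in_shuffle): [6 2 9 5 1 8 4 0 7 3]
After op 4 (in_shuffle): [8 6 4 2 0 9 7 5 3 1]
After op 5 (in_shuffle): [9 8 7 6 5 4 3 2 1 0]

Answer: 9 8 7 6 5 4 3 2 1 0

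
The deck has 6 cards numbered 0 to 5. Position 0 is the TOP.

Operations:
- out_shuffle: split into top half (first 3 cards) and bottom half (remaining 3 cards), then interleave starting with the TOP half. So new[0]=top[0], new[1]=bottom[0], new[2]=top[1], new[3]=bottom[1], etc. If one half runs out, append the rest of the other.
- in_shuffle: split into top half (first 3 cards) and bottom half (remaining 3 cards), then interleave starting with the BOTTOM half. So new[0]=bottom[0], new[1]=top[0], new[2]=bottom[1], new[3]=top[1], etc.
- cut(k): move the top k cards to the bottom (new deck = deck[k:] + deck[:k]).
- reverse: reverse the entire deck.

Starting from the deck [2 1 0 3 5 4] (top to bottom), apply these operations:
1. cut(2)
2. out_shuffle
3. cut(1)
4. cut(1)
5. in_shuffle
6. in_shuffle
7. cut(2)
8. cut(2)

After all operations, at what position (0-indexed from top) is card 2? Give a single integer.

Answer: 2

Derivation:
After op 1 (cut(2)): [0 3 5 4 2 1]
After op 2 (out_shuffle): [0 4 3 2 5 1]
After op 3 (cut(1)): [4 3 2 5 1 0]
After op 4 (cut(1)): [3 2 5 1 0 4]
After op 5 (in_shuffle): [1 3 0 2 4 5]
After op 6 (in_shuffle): [2 1 4 3 5 0]
After op 7 (cut(2)): [4 3 5 0 2 1]
After op 8 (cut(2)): [5 0 2 1 4 3]
Card 2 is at position 2.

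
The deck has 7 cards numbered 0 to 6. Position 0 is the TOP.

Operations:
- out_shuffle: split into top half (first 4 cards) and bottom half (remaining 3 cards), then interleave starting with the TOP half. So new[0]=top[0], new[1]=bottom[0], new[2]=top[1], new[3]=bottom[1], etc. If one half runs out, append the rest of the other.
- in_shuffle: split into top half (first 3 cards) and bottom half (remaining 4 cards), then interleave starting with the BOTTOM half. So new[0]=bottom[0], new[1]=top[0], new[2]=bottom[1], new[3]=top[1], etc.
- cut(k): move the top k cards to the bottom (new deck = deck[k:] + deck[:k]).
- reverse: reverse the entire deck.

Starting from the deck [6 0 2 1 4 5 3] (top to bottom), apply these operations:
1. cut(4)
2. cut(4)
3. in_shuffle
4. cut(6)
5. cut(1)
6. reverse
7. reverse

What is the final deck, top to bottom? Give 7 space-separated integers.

After op 1 (cut(4)): [4 5 3 6 0 2 1]
After op 2 (cut(4)): [0 2 1 4 5 3 6]
After op 3 (in_shuffle): [4 0 5 2 3 1 6]
After op 4 (cut(6)): [6 4 0 5 2 3 1]
After op 5 (cut(1)): [4 0 5 2 3 1 6]
After op 6 (reverse): [6 1 3 2 5 0 4]
After op 7 (reverse): [4 0 5 2 3 1 6]

Answer: 4 0 5 2 3 1 6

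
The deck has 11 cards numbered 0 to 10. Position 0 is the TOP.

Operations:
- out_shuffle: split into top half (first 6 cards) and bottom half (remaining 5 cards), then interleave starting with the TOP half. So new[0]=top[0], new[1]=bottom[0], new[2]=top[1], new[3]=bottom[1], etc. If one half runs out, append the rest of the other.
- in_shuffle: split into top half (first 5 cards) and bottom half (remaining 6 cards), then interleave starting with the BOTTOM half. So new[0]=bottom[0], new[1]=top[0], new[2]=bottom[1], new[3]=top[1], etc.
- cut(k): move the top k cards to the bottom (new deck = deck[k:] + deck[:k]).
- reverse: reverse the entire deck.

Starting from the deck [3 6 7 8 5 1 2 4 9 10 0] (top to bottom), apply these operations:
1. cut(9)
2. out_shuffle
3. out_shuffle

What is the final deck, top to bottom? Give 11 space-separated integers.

Answer: 10 6 5 4 0 7 1 9 3 8 2

Derivation:
After op 1 (cut(9)): [10 0 3 6 7 8 5 1 2 4 9]
After op 2 (out_shuffle): [10 5 0 1 3 2 6 4 7 9 8]
After op 3 (out_shuffle): [10 6 5 4 0 7 1 9 3 8 2]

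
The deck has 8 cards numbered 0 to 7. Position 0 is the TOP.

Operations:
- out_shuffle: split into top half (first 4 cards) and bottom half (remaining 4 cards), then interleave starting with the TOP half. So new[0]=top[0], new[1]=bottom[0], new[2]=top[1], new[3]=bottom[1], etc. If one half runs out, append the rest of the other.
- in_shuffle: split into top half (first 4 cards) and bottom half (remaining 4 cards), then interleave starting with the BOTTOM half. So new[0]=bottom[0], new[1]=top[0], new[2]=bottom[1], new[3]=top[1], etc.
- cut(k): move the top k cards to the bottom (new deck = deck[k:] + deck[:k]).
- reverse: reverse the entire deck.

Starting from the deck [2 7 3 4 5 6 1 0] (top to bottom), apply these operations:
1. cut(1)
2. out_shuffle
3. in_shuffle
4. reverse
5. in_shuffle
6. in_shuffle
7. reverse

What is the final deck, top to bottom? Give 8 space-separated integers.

Answer: 2 5 0 4 1 3 6 7

Derivation:
After op 1 (cut(1)): [7 3 4 5 6 1 0 2]
After op 2 (out_shuffle): [7 6 3 1 4 0 5 2]
After op 3 (in_shuffle): [4 7 0 6 5 3 2 1]
After op 4 (reverse): [1 2 3 5 6 0 7 4]
After op 5 (in_shuffle): [6 1 0 2 7 3 4 5]
After op 6 (in_shuffle): [7 6 3 1 4 0 5 2]
After op 7 (reverse): [2 5 0 4 1 3 6 7]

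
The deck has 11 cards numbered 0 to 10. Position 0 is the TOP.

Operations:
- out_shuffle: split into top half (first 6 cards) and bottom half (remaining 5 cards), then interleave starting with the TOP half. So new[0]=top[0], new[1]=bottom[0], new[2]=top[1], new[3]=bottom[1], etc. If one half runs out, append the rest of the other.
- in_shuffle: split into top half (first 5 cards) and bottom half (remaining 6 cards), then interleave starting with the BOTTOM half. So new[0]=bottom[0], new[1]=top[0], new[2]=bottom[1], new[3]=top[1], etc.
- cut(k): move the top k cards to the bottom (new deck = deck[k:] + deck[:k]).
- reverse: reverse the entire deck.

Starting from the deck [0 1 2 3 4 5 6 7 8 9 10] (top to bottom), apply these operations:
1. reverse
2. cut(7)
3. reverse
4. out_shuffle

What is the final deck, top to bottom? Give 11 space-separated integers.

Answer: 4 10 5 0 6 1 7 2 8 3 9

Derivation:
After op 1 (reverse): [10 9 8 7 6 5 4 3 2 1 0]
After op 2 (cut(7)): [3 2 1 0 10 9 8 7 6 5 4]
After op 3 (reverse): [4 5 6 7 8 9 10 0 1 2 3]
After op 4 (out_shuffle): [4 10 5 0 6 1 7 2 8 3 9]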